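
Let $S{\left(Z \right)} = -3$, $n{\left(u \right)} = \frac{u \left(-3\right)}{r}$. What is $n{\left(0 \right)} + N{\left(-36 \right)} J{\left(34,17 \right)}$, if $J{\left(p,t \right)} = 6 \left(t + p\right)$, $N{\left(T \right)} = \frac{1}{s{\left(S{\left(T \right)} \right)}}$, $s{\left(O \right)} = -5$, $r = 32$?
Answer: $- \frac{306}{5} \approx -61.2$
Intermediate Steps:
$n{\left(u \right)} = - \frac{3 u}{32}$ ($n{\left(u \right)} = \frac{u \left(-3\right)}{32} = - 3 u \frac{1}{32} = - \frac{3 u}{32}$)
$N{\left(T \right)} = - \frac{1}{5}$ ($N{\left(T \right)} = \frac{1}{-5} = - \frac{1}{5}$)
$J{\left(p,t \right)} = 6 p + 6 t$ ($J{\left(p,t \right)} = 6 \left(p + t\right) = 6 p + 6 t$)
$n{\left(0 \right)} + N{\left(-36 \right)} J{\left(34,17 \right)} = \left(- \frac{3}{32}\right) 0 - \frac{6 \cdot 34 + 6 \cdot 17}{5} = 0 - \frac{204 + 102}{5} = 0 - \frac{306}{5} = - \frac{306}{5}$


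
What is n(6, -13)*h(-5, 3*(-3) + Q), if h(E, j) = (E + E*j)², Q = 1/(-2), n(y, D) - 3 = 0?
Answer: 21675/4 ≈ 5418.8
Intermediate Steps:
n(y, D) = 3 (n(y, D) = 3 + 0 = 3)
Q = -½ (Q = 1*(-½) = -½ ≈ -0.50000)
n(6, -13)*h(-5, 3*(-3) + Q) = 3*((-5)²*(1 + (3*(-3) - ½))²) = 3*(25*(1 + (-9 - ½))²) = 3*(25*(1 - 19/2)²) = 3*(25*(-17/2)²) = 3*(25*(289/4)) = 3*(7225/4) = 21675/4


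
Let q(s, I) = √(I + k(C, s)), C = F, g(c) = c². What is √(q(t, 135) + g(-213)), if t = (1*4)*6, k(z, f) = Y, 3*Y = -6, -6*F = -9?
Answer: √(45369 + √133) ≈ 213.03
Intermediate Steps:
F = 3/2 (F = -⅙*(-9) = 3/2 ≈ 1.5000)
Y = -2 (Y = (⅓)*(-6) = -2)
C = 3/2 ≈ 1.5000
k(z, f) = -2
t = 24 (t = 4*6 = 24)
q(s, I) = √(-2 + I) (q(s, I) = √(I - 2) = √(-2 + I))
√(q(t, 135) + g(-213)) = √(√(-2 + 135) + (-213)²) = √(√133 + 45369) = √(45369 + √133)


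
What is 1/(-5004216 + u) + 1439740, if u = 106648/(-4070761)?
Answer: 29328896654897382999/20370967435024 ≈ 1.4397e+6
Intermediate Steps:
u = -106648/4070761 (u = 106648*(-1/4070761) = -106648/4070761 ≈ -0.026199)
1/(-5004216 + u) + 1439740 = 1/(-5004216 - 106648/4070761) + 1439740 = 1/(-20370967435024/4070761) + 1439740 = -4070761/20370967435024 + 1439740 = 29328896654897382999/20370967435024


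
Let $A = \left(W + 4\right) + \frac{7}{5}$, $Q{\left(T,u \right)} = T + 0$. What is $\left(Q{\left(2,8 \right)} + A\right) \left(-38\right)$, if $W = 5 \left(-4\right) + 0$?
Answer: $\frac{2394}{5} \approx 478.8$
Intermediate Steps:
$Q{\left(T,u \right)} = T$
$W = -20$ ($W = -20 + 0 = -20$)
$A = - \frac{73}{5}$ ($A = \left(-20 + 4\right) + \frac{7}{5} = -16 + 7 \cdot \frac{1}{5} = -16 + \frac{7}{5} = - \frac{73}{5} \approx -14.6$)
$\left(Q{\left(2,8 \right)} + A\right) \left(-38\right) = \left(2 - \frac{73}{5}\right) \left(-38\right) = \left(- \frac{63}{5}\right) \left(-38\right) = \frac{2394}{5}$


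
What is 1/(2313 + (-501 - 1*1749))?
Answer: 1/63 ≈ 0.015873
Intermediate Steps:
1/(2313 + (-501 - 1*1749)) = 1/(2313 + (-501 - 1749)) = 1/(2313 - 2250) = 1/63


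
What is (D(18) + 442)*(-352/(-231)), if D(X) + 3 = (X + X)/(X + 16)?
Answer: 239392/357 ≈ 670.57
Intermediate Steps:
D(X) = -3 + 2*X/(16 + X) (D(X) = -3 + (X + X)/(X + 16) = -3 + (2*X)/(16 + X) = -3 + 2*X/(16 + X))
(D(18) + 442)*(-352/(-231)) = ((-48 - 1*18)/(16 + 18) + 442)*(-352/(-231)) = ((-48 - 18)/34 + 442)*(-352*(-1/231)) = ((1/34)*(-66) + 442)*(32/21) = (-33/17 + 442)*(32/21) = (7481/17)*(32/21) = 239392/357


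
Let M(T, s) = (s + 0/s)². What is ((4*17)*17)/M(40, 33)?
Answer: 1156/1089 ≈ 1.0615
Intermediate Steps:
M(T, s) = s² (M(T, s) = (s + 0)² = s²)
((4*17)*17)/M(40, 33) = ((4*17)*17)/(33²) = (68*17)/1089 = 1156*(1/1089) = 1156/1089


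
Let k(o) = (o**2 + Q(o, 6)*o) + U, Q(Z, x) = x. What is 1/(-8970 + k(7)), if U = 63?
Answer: -1/8816 ≈ -0.00011343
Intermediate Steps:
k(o) = 63 + o**2 + 6*o (k(o) = (o**2 + 6*o) + 63 = 63 + o**2 + 6*o)
1/(-8970 + k(7)) = 1/(-8970 + (63 + 7**2 + 6*7)) = 1/(-8970 + (63 + 49 + 42)) = 1/(-8970 + 154) = 1/(-8816) = -1/8816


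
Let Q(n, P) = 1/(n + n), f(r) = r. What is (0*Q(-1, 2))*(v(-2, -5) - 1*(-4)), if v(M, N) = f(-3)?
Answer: 0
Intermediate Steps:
v(M, N) = -3
Q(n, P) = 1/(2*n)
(0*Q(-1, 2))*(v(-2, -5) - 1*(-4)) = (0*((½)/(-1)))*(-3 - 1*(-4)) = (0*((½)*(-1)))*(-3 + 4) = (0*(-½))*1 = 0*1 = 0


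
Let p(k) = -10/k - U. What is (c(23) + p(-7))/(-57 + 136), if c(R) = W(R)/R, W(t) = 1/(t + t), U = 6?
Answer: -33849/585074 ≈ -0.057854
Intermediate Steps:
W(t) = 1/(2*t)
p(k) = -6 - 10/k (p(k) = -10/k - 1*6 = -10/k - 6 = -6 - 10/k)
c(R) = 1/(2*R**2) (c(R) = (1/(2*R))/R = 1/(2*R**2))
(c(23) + p(-7))/(-57 + 136) = ((1/2)/23**2 + (-6 - 10/(-7)))/(-57 + 136) = ((1/2)*(1/529) + (-6 - 10*(-1/7)))/79 = (1/1058 + (-6 + 10/7))*(1/79) = (1/1058 - 32/7)*(1/79) = -33849/7406*1/79 = -33849/585074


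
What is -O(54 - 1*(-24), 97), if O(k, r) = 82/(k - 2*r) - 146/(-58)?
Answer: -105/58 ≈ -1.8103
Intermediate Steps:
O(k, r) = 73/29 + 82/(k - 2*r) (O(k, r) = 82/(k - 2*r) - 146*(-1/58) = 82/(k - 2*r) + 73/29 = 73/29 + 82/(k - 2*r))
-O(54 - 1*(-24), 97) = -(2378 - 146*97 + 73*(54 - 1*(-24)))/(29*((54 - 1*(-24)) - 2*97)) = -(2378 - 14162 + 73*(54 + 24))/(29*((54 + 24) - 194)) = -(2378 - 14162 + 73*78)/(29*(78 - 194)) = -(2378 - 14162 + 5694)/(29*(-116)) = -(-1)*(-6090)/(29*116) = -1*105/58 = -105/58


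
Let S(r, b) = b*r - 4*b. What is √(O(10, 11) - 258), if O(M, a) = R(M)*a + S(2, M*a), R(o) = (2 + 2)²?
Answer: I*√302 ≈ 17.378*I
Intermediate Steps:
R(o) = 16 (R(o) = 4² = 16)
S(r, b) = -4*b + b*r
O(M, a) = 16*a - 2*M*a (O(M, a) = 16*a + (M*a)*(-4 + 2) = 16*a + (M*a)*(-2) = 16*a - 2*M*a)
√(O(10, 11) - 258) = √(2*11*(8 - 1*10) - 258) = √(2*11*(8 - 10) - 258) = √(2*11*(-2) - 258) = √(-44 - 258) = √(-302) = I*√302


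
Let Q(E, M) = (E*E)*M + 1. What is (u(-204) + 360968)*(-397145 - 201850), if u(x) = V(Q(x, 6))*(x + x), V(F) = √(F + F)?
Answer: -216218027160 + 244389960*√499394 ≈ -4.3513e+10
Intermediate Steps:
Q(E, M) = 1 + M*E² (Q(E, M) = E²*M + 1 = M*E² + 1 = 1 + M*E²)
V(F) = √2*√F (V(F) = √(2*F) = √2*√F)
u(x) = 2*x*√2*√(1 + 6*x²) (u(x) = (√2*√(1 + 6*x²))*(x + x) = (√2*√(1 + 6*x²))*(2*x) = 2*x*√2*√(1 + 6*x²))
(u(-204) + 360968)*(-397145 - 201850) = (2*(-204)*√(2 + 12*(-204)²) + 360968)*(-397145 - 201850) = (2*(-204)*√(2 + 12*41616) + 360968)*(-598995) = (2*(-204)*√(2 + 499392) + 360968)*(-598995) = (2*(-204)*√499394 + 360968)*(-598995) = (-408*√499394 + 360968)*(-598995) = (360968 - 408*√499394)*(-598995) = -216218027160 + 244389960*√499394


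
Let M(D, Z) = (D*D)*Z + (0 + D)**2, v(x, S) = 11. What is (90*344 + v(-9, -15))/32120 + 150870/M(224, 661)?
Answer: 64599658597/66682147840 ≈ 0.96877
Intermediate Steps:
M(D, Z) = D**2 + Z*D**2 (M(D, Z) = D**2*Z + D**2 = Z*D**2 + D**2 = D**2 + Z*D**2)
(90*344 + v(-9, -15))/32120 + 150870/M(224, 661) = (90*344 + 11)/32120 + 150870/((224**2*(1 + 661))) = (30960 + 11)*(1/32120) + 150870/((50176*662)) = 30971*(1/32120) + 150870/33216512 = 30971/32120 + 150870*(1/33216512) = 30971/32120 + 75435/16608256 = 64599658597/66682147840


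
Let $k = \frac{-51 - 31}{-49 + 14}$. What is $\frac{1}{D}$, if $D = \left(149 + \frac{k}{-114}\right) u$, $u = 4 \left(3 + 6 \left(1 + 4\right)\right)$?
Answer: $\frac{665}{13077416} \approx 5.0851 \cdot 10^{-5}$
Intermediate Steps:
$u = 132$ ($u = 4 \left(3 + 6 \cdot 5\right) = 4 \left(3 + 30\right) = 4 \cdot 33 = 132$)
$k = \frac{82}{35}$ ($k = - \frac{82}{-35} = \left(-82\right) \left(- \frac{1}{35}\right) = \frac{82}{35} \approx 2.3429$)
$D = \frac{13077416}{665}$ ($D = \left(149 + \frac{82}{35 \left(-114\right)}\right) 132 = \left(149 + \frac{82}{35} \left(- \frac{1}{114}\right)\right) 132 = \left(149 - \frac{41}{1995}\right) 132 = \frac{297214}{1995} \cdot 132 = \frac{13077416}{665} \approx 19665.0$)
$\frac{1}{D} = \frac{1}{\frac{13077416}{665}} = \frac{665}{13077416}$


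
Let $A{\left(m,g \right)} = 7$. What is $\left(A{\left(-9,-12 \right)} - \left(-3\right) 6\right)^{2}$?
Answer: $625$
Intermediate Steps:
$\left(A{\left(-9,-12 \right)} - \left(-3\right) 6\right)^{2} = \left(7 - \left(-3\right) 6\right)^{2} = \left(7 - -18\right)^{2} = \left(7 + 18\right)^{2} = 25^{2} = 625$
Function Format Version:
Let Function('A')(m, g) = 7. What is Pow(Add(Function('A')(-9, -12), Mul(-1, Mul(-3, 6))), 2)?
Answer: 625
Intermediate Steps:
Pow(Add(Function('A')(-9, -12), Mul(-1, Mul(-3, 6))), 2) = Pow(Add(7, Mul(-1, Mul(-3, 6))), 2) = Pow(Add(7, Mul(-1, -18)), 2) = Pow(Add(7, 18), 2) = Pow(25, 2) = 625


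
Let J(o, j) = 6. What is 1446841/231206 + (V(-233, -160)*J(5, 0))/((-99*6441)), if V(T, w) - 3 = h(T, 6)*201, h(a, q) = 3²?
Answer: 102230834843/16381176306 ≈ 6.2408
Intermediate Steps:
h(a, q) = 9
V(T, w) = 1812 (V(T, w) = 3 + 9*201 = 3 + 1809 = 1812)
1446841/231206 + (V(-233, -160)*J(5, 0))/((-99*6441)) = 1446841/231206 + (1812*6)/((-99*6441)) = 1446841*(1/231206) + 10872/(-637659) = 1446841/231206 + 10872*(-1/637659) = 1446841/231206 - 1208/70851 = 102230834843/16381176306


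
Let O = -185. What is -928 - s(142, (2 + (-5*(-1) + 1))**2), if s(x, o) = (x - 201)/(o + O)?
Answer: -112347/121 ≈ -928.49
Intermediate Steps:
s(x, o) = (-201 + x)/(-185 + o) (s(x, o) = (x - 201)/(o - 185) = (-201 + x)/(-185 + o))
-928 - s(142, (2 + (-5*(-1) + 1))**2) = -928 - (-201 + 142)/(-185 + (2 + (-5*(-1) + 1))**2) = -928 - (-59)/(-185 + (2 + (5 + 1))**2) = -928 - (-59)/(-185 + (2 + 6)**2) = -928 - (-59)/(-185 + 8**2) = -928 - (-59)/(-185 + 64) = -928 - (-59)/(-121) = -928 - (-1)*(-59)/121 = -928 - 1*59/121 = -928 - 59/121 = -112347/121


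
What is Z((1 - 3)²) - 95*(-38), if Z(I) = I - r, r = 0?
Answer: 3614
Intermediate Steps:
Z(I) = I (Z(I) = I - 1*0 = I + 0 = I)
Z((1 - 3)²) - 95*(-38) = (1 - 3)² - 95*(-38) = (-2)² + 3610 = 4 + 3610 = 3614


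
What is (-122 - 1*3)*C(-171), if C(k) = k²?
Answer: -3655125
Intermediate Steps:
(-122 - 1*3)*C(-171) = (-122 - 1*3)*(-171)² = (-122 - 3)*29241 = -125*29241 = -3655125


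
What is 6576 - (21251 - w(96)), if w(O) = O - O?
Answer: -14675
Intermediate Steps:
w(O) = 0
6576 - (21251 - w(96)) = 6576 - (21251 - 1*0) = 6576 - (21251 + 0) = 6576 - 1*21251 = 6576 - 21251 = -14675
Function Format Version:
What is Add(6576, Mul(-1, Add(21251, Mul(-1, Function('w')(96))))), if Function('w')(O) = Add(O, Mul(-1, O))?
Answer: -14675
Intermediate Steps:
Function('w')(O) = 0
Add(6576, Mul(-1, Add(21251, Mul(-1, Function('w')(96))))) = Add(6576, Mul(-1, Add(21251, Mul(-1, 0)))) = Add(6576, Mul(-1, Add(21251, 0))) = Add(6576, Mul(-1, 21251)) = Add(6576, -21251) = -14675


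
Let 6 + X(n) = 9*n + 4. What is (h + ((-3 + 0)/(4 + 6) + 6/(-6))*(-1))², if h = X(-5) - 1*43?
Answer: 786769/100 ≈ 7867.7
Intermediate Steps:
X(n) = -2 + 9*n (X(n) = -6 + (9*n + 4) = -6 + (4 + 9*n) = -2 + 9*n)
h = -90 (h = (-2 + 9*(-5)) - 1*43 = (-2 - 45) - 43 = -47 - 43 = -90)
(h + ((-3 + 0)/(4 + 6) + 6/(-6))*(-1))² = (-90 + ((-3 + 0)/(4 + 6) + 6/(-6))*(-1))² = (-90 + (-3/10 + 6*(-⅙))*(-1))² = (-90 + (-3*⅒ - 1)*(-1))² = (-90 + (-3/10 - 1)*(-1))² = (-90 - 13/10*(-1))² = (-90 + 13/10)² = (-887/10)² = 786769/100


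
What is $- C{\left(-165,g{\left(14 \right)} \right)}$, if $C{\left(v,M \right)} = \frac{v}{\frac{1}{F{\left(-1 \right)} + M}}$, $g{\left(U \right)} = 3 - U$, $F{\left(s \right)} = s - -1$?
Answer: $-1815$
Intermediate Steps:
$F{\left(s \right)} = 1 + s$ ($F{\left(s \right)} = s + 1 = 1 + s$)
$C{\left(v,M \right)} = M v$ ($C{\left(v,M \right)} = \frac{v}{\frac{1}{\left(1 - 1\right) + M}} = \frac{v}{\frac{1}{0 + M}} = \frac{v}{\frac{1}{M}} = v M = M v$)
$- C{\left(-165,g{\left(14 \right)} \right)} = - \left(3 - 14\right) \left(-165\right) = - \left(-11\right) \left(-165\right) = \left(-1\right) 1815 = -1815$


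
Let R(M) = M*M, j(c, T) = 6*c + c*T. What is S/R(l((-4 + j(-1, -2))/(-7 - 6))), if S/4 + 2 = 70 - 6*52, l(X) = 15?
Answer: -976/225 ≈ -4.3378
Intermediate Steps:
j(c, T) = 6*c + T*c
R(M) = M²
S = -976 (S = -8 + 4*(70 - 6*52) = -8 + 4*(70 - 312) = -8 + 4*(-242) = -8 - 968 = -976)
S/R(l((-4 + j(-1, -2))/(-7 - 6))) = -976/(15²) = -976/225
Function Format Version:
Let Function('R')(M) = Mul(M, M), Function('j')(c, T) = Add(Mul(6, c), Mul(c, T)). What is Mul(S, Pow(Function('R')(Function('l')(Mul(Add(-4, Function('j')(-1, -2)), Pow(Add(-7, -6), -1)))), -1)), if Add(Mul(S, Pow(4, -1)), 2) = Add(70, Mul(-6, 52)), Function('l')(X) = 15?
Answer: Rational(-976, 225) ≈ -4.3378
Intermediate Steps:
Function('j')(c, T) = Add(Mul(6, c), Mul(T, c))
Function('R')(M) = Pow(M, 2)
S = -976 (S = Add(-8, Mul(4, Add(70, Mul(-6, 52)))) = Add(-8, Mul(4, Add(70, -312))) = Add(-8, Mul(4, -242)) = Add(-8, -968) = -976)
Mul(S, Pow(Function('R')(Function('l')(Mul(Add(-4, Function('j')(-1, -2)), Pow(Add(-7, -6), -1)))), -1)) = Mul(-976, Pow(Pow(15, 2), -1)) = Mul(-976, Pow(225, -1)) = Mul(-976, Rational(1, 225)) = Rational(-976, 225)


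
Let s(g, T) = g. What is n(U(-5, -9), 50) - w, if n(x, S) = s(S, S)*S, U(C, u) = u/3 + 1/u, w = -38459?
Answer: 40959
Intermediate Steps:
U(C, u) = 1/u + u/3 (U(C, u) = u*(⅓) + 1/u = u/3 + 1/u = 1/u + u/3)
n(x, S) = S² (n(x, S) = S*S = S²)
n(U(-5, -9), 50) - w = 50² - 1*(-38459) = 2500 + 38459 = 40959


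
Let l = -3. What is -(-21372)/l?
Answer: -7124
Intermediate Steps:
-(-21372)/l = -(-21372)/(-3) = -(-21372)*(-1)/3 = -548*13 = -7124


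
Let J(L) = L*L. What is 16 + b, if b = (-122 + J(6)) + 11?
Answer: -59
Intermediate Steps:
J(L) = L²
b = -75 (b = (-122 + 6²) + 11 = (-122 + 36) + 11 = -86 + 11 = -75)
16 + b = 16 - 75 = -59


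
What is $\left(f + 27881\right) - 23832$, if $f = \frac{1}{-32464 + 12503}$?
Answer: $\frac{80822088}{19961} \approx 4049.0$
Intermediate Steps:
$f = - \frac{1}{19961}$ ($f = \frac{1}{-19961} = - \frac{1}{19961} \approx -5.0098 \cdot 10^{-5}$)
$\left(f + 27881\right) - 23832 = \left(- \frac{1}{19961} + 27881\right) - 23832 = \frac{556532640}{19961} - 23832 = \frac{80822088}{19961}$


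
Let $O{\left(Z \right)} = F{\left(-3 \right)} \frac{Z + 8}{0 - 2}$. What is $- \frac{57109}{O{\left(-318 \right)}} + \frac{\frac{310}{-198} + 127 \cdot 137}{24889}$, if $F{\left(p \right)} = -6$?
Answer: $\frac{47439661993}{763843410} \approx 62.107$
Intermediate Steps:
$O{\left(Z \right)} = 24 + 3 Z$ ($O{\left(Z \right)} = - 6 \frac{Z + 8}{0 - 2} = - 6 \frac{8 + Z}{-2} = - 6 \left(8 + Z\right) \left(- \frac{1}{2}\right) = - 6 \left(-4 - \frac{Z}{2}\right) = 24 + 3 Z$)
$- \frac{57109}{O{\left(-318 \right)}} + \frac{\frac{310}{-198} + 127 \cdot 137}{24889} = - \frac{57109}{24 + 3 \left(-318\right)} + \frac{\frac{310}{-198} + 127 \cdot 137}{24889} = - \frac{57109}{24 - 954} + \left(310 \left(- \frac{1}{198}\right) + 17399\right) \frac{1}{24889} = - \frac{57109}{-930} + \left(- \frac{155}{99} + 17399\right) \frac{1}{24889} = \left(-57109\right) \left(- \frac{1}{930}\right) + \frac{1722346}{99} \cdot \frac{1}{24889} = \frac{57109}{930} + \frac{1722346}{2464011} = \frac{47439661993}{763843410}$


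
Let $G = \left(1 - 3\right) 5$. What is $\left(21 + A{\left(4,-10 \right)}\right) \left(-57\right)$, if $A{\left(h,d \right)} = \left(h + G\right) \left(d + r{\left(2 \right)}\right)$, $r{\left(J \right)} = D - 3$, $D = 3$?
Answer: $-4617$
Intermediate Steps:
$r{\left(J \right)} = 0$ ($r{\left(J \right)} = 3 - 3 = 0$)
$G = -10$ ($G = \left(-2\right) 5 = -10$)
$A{\left(h,d \right)} = d \left(-10 + h\right)$ ($A{\left(h,d \right)} = \left(h - 10\right) \left(d + 0\right) = \left(-10 + h\right) d = d \left(-10 + h\right)$)
$\left(21 + A{\left(4,-10 \right)}\right) \left(-57\right) = \left(21 - 10 \left(-10 + 4\right)\right) \left(-57\right) = \left(21 - -60\right) \left(-57\right) = \left(21 + 60\right) \left(-57\right) = 81 \left(-57\right) = -4617$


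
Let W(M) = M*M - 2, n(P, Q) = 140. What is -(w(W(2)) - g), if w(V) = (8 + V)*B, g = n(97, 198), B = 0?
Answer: 140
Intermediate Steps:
W(M) = -2 + M**2 (W(M) = M**2 - 2 = -2 + M**2)
g = 140
w(V) = 0 (w(V) = (8 + V)*0 = 0)
-(w(W(2)) - g) = -(0 - 1*140) = -(0 - 140) = -1*(-140) = 140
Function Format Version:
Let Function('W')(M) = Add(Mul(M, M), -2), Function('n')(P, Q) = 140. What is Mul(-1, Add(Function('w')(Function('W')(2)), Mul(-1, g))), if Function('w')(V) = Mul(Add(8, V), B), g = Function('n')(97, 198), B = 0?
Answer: 140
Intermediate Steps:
Function('W')(M) = Add(-2, Pow(M, 2)) (Function('W')(M) = Add(Pow(M, 2), -2) = Add(-2, Pow(M, 2)))
g = 140
Function('w')(V) = 0 (Function('w')(V) = Mul(Add(8, V), 0) = 0)
Mul(-1, Add(Function('w')(Function('W')(2)), Mul(-1, g))) = Mul(-1, Add(0, Mul(-1, 140))) = Mul(-1, Add(0, -140)) = Mul(-1, -140) = 140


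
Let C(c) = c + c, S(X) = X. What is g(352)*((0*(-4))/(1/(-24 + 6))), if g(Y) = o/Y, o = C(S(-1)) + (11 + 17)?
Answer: 0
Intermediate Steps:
C(c) = 2*c
o = 26 (o = 2*(-1) + (11 + 17) = -2 + 28 = 26)
g(Y) = 26/Y
g(352)*((0*(-4))/(1/(-24 + 6))) = (26/352)*((0*(-4))/(1/(-24 + 6))) = (26*(1/352))*(0/(1/(-18))) = 13*(0/(-1/18))/176 = 13*(0*(-18))/176 = (13/176)*0 = 0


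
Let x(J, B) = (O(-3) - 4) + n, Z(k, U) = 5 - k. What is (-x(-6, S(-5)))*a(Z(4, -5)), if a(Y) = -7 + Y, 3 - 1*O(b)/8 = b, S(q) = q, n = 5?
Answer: 294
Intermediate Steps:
O(b) = 24 - 8*b
x(J, B) = 49 (x(J, B) = ((24 - 8*(-3)) - 4) + 5 = ((24 + 24) - 4) + 5 = (48 - 4) + 5 = 44 + 5 = 49)
(-x(-6, S(-5)))*a(Z(4, -5)) = (-1*49)*(-7 + (5 - 1*4)) = -49*(-7 + (5 - 4)) = -49*(-7 + 1) = -49*(-6) = 294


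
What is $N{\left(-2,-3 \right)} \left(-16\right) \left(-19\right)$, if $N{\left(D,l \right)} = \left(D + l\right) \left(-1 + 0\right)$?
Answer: $1520$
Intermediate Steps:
$N{\left(D,l \right)} = - D - l$ ($N{\left(D,l \right)} = \left(D + l\right) \left(-1\right) = - D - l$)
$N{\left(-2,-3 \right)} \left(-16\right) \left(-19\right) = \left(\left(-1\right) \left(-2\right) - -3\right) \left(-16\right) \left(-19\right) = \left(2 + 3\right) \left(-16\right) \left(-19\right) = 5 \left(-16\right) \left(-19\right) = \left(-80\right) \left(-19\right) = 1520$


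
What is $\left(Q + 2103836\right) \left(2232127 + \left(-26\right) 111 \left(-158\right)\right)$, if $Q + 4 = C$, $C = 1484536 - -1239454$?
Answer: $12977740735530$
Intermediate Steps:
$C = 2723990$ ($C = 1484536 + 1239454 = 2723990$)
$Q = 2723986$ ($Q = -4 + 2723990 = 2723986$)
$\left(Q + 2103836\right) \left(2232127 + \left(-26\right) 111 \left(-158\right)\right) = \left(2723986 + 2103836\right) \left(2232127 + \left(-26\right) 111 \left(-158\right)\right) = 4827822 \left(2232127 - -455988\right) = 4827822 \left(2232127 + 455988\right) = 4827822 \cdot 2688115 = 12977740735530$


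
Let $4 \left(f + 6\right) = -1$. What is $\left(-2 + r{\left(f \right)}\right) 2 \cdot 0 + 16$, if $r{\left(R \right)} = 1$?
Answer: $16$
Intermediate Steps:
$f = - \frac{25}{4}$ ($f = -6 + \frac{1}{4} \left(-1\right) = -6 - \frac{1}{4} = - \frac{25}{4} \approx -6.25$)
$\left(-2 + r{\left(f \right)}\right) 2 \cdot 0 + 16 = \left(-2 + 1\right) 2 \cdot 0 + 16 = \left(-1\right) 2 \cdot 0 + 16 = \left(-2\right) 0 + 16 = 0 + 16 = 16$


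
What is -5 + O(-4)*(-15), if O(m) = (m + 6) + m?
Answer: 25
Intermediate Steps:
O(m) = 6 + 2*m (O(m) = (6 + m) + m = 6 + 2*m)
-5 + O(-4)*(-15) = -5 + (6 + 2*(-4))*(-15) = -5 + (6 - 8)*(-15) = -5 - 2*(-15) = -5 + 30 = 25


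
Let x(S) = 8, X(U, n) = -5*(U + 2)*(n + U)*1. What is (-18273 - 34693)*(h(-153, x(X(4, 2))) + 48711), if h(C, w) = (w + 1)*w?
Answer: -2583840378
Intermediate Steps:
X(U, n) = -5*(2 + U)*(U + n) (X(U, n) = -5*(2 + U)*(U + n)*1 = -5*(2 + U)*(U + n))
h(C, w) = w*(1 + w) (h(C, w) = (1 + w)*w = w*(1 + w))
(-18273 - 34693)*(h(-153, x(X(4, 2))) + 48711) = (-18273 - 34693)*(8*(1 + 8) + 48711) = -52966*(8*9 + 48711) = -52966*(72 + 48711) = -52966*48783 = -2583840378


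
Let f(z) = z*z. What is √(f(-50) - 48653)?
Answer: I*√46153 ≈ 214.83*I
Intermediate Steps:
f(z) = z²
√(f(-50) - 48653) = √((-50)² - 48653) = √(2500 - 48653) = √(-46153) = I*√46153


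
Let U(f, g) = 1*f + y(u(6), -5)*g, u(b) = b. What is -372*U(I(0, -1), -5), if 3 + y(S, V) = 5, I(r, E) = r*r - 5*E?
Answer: 1860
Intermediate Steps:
I(r, E) = r² - 5*E
y(S, V) = 2 (y(S, V) = -3 + 5 = 2)
U(f, g) = f + 2*g (U(f, g) = 1*f + 2*g = f + 2*g)
-372*U(I(0, -1), -5) = -372*((0² - 5*(-1)) + 2*(-5)) = -372*((0 + 5) - 10) = -372*(5 - 10) = -372*(-5) = 1860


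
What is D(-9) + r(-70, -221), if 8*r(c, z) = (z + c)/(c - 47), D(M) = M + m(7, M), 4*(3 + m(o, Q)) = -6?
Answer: -4115/312 ≈ -13.189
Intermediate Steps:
m(o, Q) = -9/2 (m(o, Q) = -3 + (¼)*(-6) = -3 - 3/2 = -9/2)
D(M) = -9/2 + M (D(M) = M - 9/2 = -9/2 + M)
r(c, z) = (c + z)/(8*(-47 + c)) (r(c, z) = ((z + c)/(c - 47))/8 = ((c + z)/(-47 + c))/8 = (c + z)/(8*(-47 + c)))
D(-9) + r(-70, -221) = (-9/2 - 9) + (-70 - 221)/(8*(-47 - 70)) = -27/2 + (⅛)*(-291)/(-117) = -27/2 + (⅛)*(-1/117)*(-291) = -27/2 + 97/312 = -4115/312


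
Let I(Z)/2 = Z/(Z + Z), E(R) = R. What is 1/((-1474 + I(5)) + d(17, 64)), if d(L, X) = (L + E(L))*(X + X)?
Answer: 1/2879 ≈ 0.00034734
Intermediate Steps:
I(Z) = 1 (I(Z) = 2*(Z/(Z + Z)) = 2*(Z/((2*Z))) = 2*((1/(2*Z))*Z) = 2*(1/2) = 1)
d(L, X) = 4*L*X (d(L, X) = (L + L)*(X + X) = (2*L)*(2*X) = 4*L*X)
1/((-1474 + I(5)) + d(17, 64)) = 1/((-1474 + 1) + 4*17*64) = 1/(-1473 + 4352) = 1/2879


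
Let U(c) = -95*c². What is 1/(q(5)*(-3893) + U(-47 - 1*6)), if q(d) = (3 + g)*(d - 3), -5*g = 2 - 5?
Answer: -5/1474423 ≈ -3.3912e-6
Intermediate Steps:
g = ⅗ (g = -(2 - 5)/5 = -⅕*(-3) = ⅗ ≈ 0.60000)
q(d) = -54/5 + 18*d/5 (q(d) = (3 + ⅗)*(d - 3) = 18*(-3 + d)/5 = -54/5 + 18*d/5)
1/(q(5)*(-3893) + U(-47 - 1*6)) = 1/((-54/5 + (18/5)*5)*(-3893) - 95*(-47 - 1*6)²) = 1/((-54/5 + 18)*(-3893) - 95*(-47 - 6)²) = 1/((36/5)*(-3893) - 95*(-53)²) = 1/(-140148/5 - 95*2809) = 1/(-140148/5 - 266855) = 1/(-1474423/5) = -5/1474423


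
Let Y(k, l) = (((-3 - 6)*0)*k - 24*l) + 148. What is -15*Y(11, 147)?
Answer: 50700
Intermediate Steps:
Y(k, l) = 148 - 24*l (Y(k, l) = ((-9*0)*k - 24*l) + 148 = (0*k - 24*l) + 148 = (0 - 24*l) + 148 = -24*l + 148 = 148 - 24*l)
-15*Y(11, 147) = -15*(148 - 24*147) = -15*(148 - 3528) = -15*(-3380) = 50700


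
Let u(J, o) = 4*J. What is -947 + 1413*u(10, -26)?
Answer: 55573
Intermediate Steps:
-947 + 1413*u(10, -26) = -947 + 1413*(4*10) = -947 + 1413*40 = -947 + 56520 = 55573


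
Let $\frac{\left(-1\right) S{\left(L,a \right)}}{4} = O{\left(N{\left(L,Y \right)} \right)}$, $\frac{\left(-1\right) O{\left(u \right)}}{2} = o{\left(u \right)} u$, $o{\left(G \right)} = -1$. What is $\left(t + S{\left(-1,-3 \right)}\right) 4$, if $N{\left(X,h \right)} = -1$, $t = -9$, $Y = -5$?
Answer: $-4$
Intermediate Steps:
$O{\left(u \right)} = 2 u$ ($O{\left(u \right)} = - 2 \left(- u\right) = 2 u$)
$S{\left(L,a \right)} = 8$ ($S{\left(L,a \right)} = - 4 \cdot 2 \left(-1\right) = \left(-4\right) \left(-2\right) = 8$)
$\left(t + S{\left(-1,-3 \right)}\right) 4 = \left(-9 + 8\right) 4 = \left(-1\right) 4 = -4$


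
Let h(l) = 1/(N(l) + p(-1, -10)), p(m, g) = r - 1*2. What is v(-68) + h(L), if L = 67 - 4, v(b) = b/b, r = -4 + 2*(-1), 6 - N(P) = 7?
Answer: 8/9 ≈ 0.88889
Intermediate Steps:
N(P) = -1 (N(P) = 6 - 1*7 = 6 - 7 = -1)
r = -6 (r = -4 - 2 = -6)
v(b) = 1
p(m, g) = -8 (p(m, g) = -6 - 1*2 = -6 - 2 = -8)
L = 63
h(l) = -⅑ (h(l) = 1/(-1 - 8) = 1/(-9) = -⅑)
v(-68) + h(L) = 1 - ⅑ = 8/9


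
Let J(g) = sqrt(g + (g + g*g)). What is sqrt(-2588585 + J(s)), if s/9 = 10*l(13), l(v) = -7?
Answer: sqrt(-2588585 + 6*sqrt(10990)) ≈ 1608.7*I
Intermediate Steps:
s = -630 (s = 9*(10*(-7)) = 9*(-70) = -630)
J(g) = sqrt(g**2 + 2*g) (J(g) = sqrt(g + (g + g**2)) = sqrt(g**2 + 2*g))
sqrt(-2588585 + J(s)) = sqrt(-2588585 + sqrt(-630*(2 - 630))) = sqrt(-2588585 + sqrt(-630*(-628))) = sqrt(-2588585 + sqrt(395640)) = sqrt(-2588585 + 6*sqrt(10990))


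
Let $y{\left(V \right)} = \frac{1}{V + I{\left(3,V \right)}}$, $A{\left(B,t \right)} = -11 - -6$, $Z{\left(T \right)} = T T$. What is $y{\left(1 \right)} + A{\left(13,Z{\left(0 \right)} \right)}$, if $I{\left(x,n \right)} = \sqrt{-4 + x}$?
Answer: $- \frac{9}{2} - \frac{i}{2} \approx -4.5 - 0.5 i$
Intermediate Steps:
$Z{\left(T \right)} = T^{2}$
$A{\left(B,t \right)} = -5$ ($A{\left(B,t \right)} = -11 + 6 = -5$)
$y{\left(V \right)} = \frac{1}{i + V}$ ($y{\left(V \right)} = \frac{1}{V + \sqrt{-4 + 3}} = \frac{1}{V + \sqrt{-1}} = \frac{1}{V + i} = \frac{1}{i + V}$)
$y{\left(1 \right)} + A{\left(13,Z{\left(0 \right)} \right)} = \frac{1}{i + 1} - 5 = \frac{1}{1 + i} - 5 = \frac{1 - i}{2} - 5 = -5 + \frac{1 - i}{2}$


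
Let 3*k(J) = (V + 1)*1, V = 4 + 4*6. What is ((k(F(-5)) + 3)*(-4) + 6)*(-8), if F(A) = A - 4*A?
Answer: 1072/3 ≈ 357.33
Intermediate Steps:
V = 28 (V = 4 + 24 = 28)
F(A) = -3*A
k(J) = 29/3 (k(J) = ((28 + 1)*1)/3 = (29*1)/3 = (⅓)*29 = 29/3)
((k(F(-5)) + 3)*(-4) + 6)*(-8) = ((29/3 + 3)*(-4) + 6)*(-8) = ((38/3)*(-4) + 6)*(-8) = (-152/3 + 6)*(-8) = -134/3*(-8) = 1072/3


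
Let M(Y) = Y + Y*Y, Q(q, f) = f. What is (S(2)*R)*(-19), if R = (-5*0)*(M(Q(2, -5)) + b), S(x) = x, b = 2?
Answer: 0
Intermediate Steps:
M(Y) = Y + Y**2
R = 0 (R = (-5*0)*(-5*(1 - 5) + 2) = 0*(-5*(-4) + 2) = 0*(20 + 2) = 0*22 = 0)
(S(2)*R)*(-19) = (2*0)*(-19) = 0*(-19) = 0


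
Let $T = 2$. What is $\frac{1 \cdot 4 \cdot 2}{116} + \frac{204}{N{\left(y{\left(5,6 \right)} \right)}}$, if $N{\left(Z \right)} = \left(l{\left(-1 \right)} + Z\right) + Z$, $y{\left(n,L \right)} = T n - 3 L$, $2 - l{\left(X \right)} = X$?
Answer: $- \frac{5890}{377} \approx -15.623$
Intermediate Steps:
$l{\left(X \right)} = 2 - X$
$y{\left(n,L \right)} = - 3 L + 2 n$ ($y{\left(n,L \right)} = 2 n - 3 L = - 3 L + 2 n$)
$N{\left(Z \right)} = 3 + 2 Z$ ($N{\left(Z \right)} = \left(\left(2 - -1\right) + Z\right) + Z = \left(\left(2 + 1\right) + Z\right) + Z = \left(3 + Z\right) + Z = 3 + 2 Z$)
$\frac{1 \cdot 4 \cdot 2}{116} + \frac{204}{N{\left(y{\left(5,6 \right)} \right)}} = \frac{1 \cdot 4 \cdot 2}{116} + \frac{204}{3 + 2 \left(\left(-3\right) 6 + 2 \cdot 5\right)} = 4 \cdot 2 \cdot \frac{1}{116} + \frac{204}{3 + 2 \left(-18 + 10\right)} = 8 \cdot \frac{1}{116} + \frac{204}{3 + 2 \left(-8\right)} = \frac{2}{29} + \frac{204}{3 - 16} = \frac{2}{29} + \frac{204}{-13} = \frac{2}{29} + 204 \left(- \frac{1}{13}\right) = \frac{2}{29} - \frac{204}{13} = - \frac{5890}{377}$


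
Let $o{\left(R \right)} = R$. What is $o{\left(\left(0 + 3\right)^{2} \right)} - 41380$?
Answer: $-41371$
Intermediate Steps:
$o{\left(\left(0 + 3\right)^{2} \right)} - 41380 = \left(0 + 3\right)^{2} - 41380 = 3^{2} - 41380 = 9 - 41380 = -41371$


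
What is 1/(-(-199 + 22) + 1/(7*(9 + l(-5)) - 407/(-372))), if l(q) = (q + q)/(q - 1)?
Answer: 28183/4988763 ≈ 0.0056493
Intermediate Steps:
l(q) = 2*q/(-1 + q) (l(q) = (2*q)/(-1 + q) = 2*q/(-1 + q))
1/(-(-199 + 22) + 1/(7*(9 + l(-5)) - 407/(-372))) = 1/(-(-199 + 22) + 1/(7*(9 + 2*(-5)/(-1 - 5)) - 407/(-372))) = 1/(-1*(-177) + 1/(7*(9 + 2*(-5)/(-6)) - 407*(-1/372))) = 1/(177 + 1/(7*(9 + 2*(-5)*(-⅙)) + 407/372)) = 1/(177 + 1/(7*(9 + 5/3) + 407/372)) = 1/(177 + 1/(7*(32/3) + 407/372)) = 1/(177 + 1/(224/3 + 407/372)) = 1/(177 + 1/(28183/372)) = 1/(177 + 372/28183) = 1/(4988763/28183) = 28183/4988763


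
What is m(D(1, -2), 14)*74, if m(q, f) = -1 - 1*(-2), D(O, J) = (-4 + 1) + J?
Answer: 74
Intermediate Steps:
D(O, J) = -3 + J
m(q, f) = 1 (m(q, f) = -1 + 2 = 1)
m(D(1, -2), 14)*74 = 1*74 = 74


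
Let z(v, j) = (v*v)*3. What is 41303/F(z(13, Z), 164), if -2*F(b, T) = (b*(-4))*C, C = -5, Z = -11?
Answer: -41303/5070 ≈ -8.1465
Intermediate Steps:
z(v, j) = 3*v² (z(v, j) = v²*3 = 3*v²)
F(b, T) = -10*b (F(b, T) = -b*(-4)*(-5)/2 = -(-4*b)*(-5)/2 = -10*b)
41303/F(z(13, Z), 164) = 41303/((-30*13²)) = 41303/((-30*169)) = 41303/((-10*507)) = 41303/(-5070) = 41303*(-1/5070) = -41303/5070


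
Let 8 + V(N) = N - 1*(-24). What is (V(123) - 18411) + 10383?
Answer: -7889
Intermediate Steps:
V(N) = 16 + N (V(N) = -8 + (N - 1*(-24)) = -8 + (N + 24) = -8 + (24 + N) = 16 + N)
(V(123) - 18411) + 10383 = ((16 + 123) - 18411) + 10383 = (139 - 18411) + 10383 = -18272 + 10383 = -7889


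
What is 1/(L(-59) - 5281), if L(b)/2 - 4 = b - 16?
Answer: -1/5423 ≈ -0.00018440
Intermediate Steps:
L(b) = -24 + 2*b (L(b) = 8 + 2*(b - 16) = 8 + 2*(-16 + b) = 8 + (-32 + 2*b) = -24 + 2*b)
1/(L(-59) - 5281) = 1/((-24 + 2*(-59)) - 5281) = 1/((-24 - 118) - 5281) = 1/(-142 - 5281) = 1/(-5423) = -1/5423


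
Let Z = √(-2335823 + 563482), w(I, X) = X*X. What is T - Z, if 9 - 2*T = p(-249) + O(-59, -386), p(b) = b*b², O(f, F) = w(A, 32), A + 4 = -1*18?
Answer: 7718617 - I*√1772341 ≈ 7.7186e+6 - 1331.3*I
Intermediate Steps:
A = -22 (A = -4 - 1*18 = -4 - 18 = -22)
w(I, X) = X²
O(f, F) = 1024 (O(f, F) = 32² = 1024)
p(b) = b³
Z = I*√1772341 (Z = √(-1772341) = I*√1772341 ≈ 1331.3*I)
T = 7718617 (T = 9/2 - ((-249)³ + 1024)/2 = 9/2 - (-15438249 + 1024)/2 = 9/2 - ½*(-15437225) = 9/2 + 15437225/2 = 7718617)
T - Z = 7718617 - I*√1772341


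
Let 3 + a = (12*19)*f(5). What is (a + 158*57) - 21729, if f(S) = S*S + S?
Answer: -5886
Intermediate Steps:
f(S) = S + S² (f(S) = S² + S = S + S²)
a = 6837 (a = -3 + (12*19)*(5*(1 + 5)) = -3 + 228*(5*6) = -3 + 228*30 = -3 + 6840 = 6837)
(a + 158*57) - 21729 = (6837 + 158*57) - 21729 = (6837 + 9006) - 21729 = 15843 - 21729 = -5886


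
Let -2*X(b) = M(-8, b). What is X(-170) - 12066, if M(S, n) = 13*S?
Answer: -12014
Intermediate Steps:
X(b) = 52 (X(b) = -13*(-8)/2 = -½*(-104) = 52)
X(-170) - 12066 = 52 - 12066 = -12014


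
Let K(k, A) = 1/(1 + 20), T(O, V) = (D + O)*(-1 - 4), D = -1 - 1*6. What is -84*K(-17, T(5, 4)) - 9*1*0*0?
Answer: -4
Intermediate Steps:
D = -7 (D = -1 - 6 = -7)
T(O, V) = 35 - 5*O (T(O, V) = (-7 + O)*(-1 - 4) = (-7 + O)*(-5) = 35 - 5*O)
K(k, A) = 1/21
-84*K(-17, T(5, 4)) - 9*1*0*0 = -84*1/21 - 9*1*0*0 = -4 - 0*0 = -4 - 9*0 = -4 + 0 = -4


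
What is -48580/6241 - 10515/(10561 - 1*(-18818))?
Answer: -497618645/61118113 ≈ -8.1419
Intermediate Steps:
-48580/6241 - 10515/(10561 - 1*(-18818)) = -48580*1/6241 - 10515/(10561 + 18818) = -48580/6241 - 10515/29379 = -48580/6241 - 10515*1/29379 = -48580/6241 - 3505/9793 = -497618645/61118113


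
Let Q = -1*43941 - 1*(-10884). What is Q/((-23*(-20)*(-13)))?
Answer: 33057/5980 ≈ 5.5279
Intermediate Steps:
Q = -33057 (Q = -43941 + 10884 = -33057)
Q/((-23*(-20)*(-13))) = -33057/(-23*(-20)*(-13)) = -33057/(460*(-13)) = -33057/(-5980) = -33057*(-1/5980) = 33057/5980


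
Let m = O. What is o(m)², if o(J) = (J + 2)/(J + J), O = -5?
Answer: 9/100 ≈ 0.090000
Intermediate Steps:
m = -5
o(J) = (2 + J)/(2*J) (o(J) = (2 + J)/((2*J)) = (2 + J)*(1/(2*J)) = (2 + J)/(2*J))
o(m)² = ((½)*(2 - 5)/(-5))² = ((½)*(-⅕)*(-3))² = (3/10)² = 9/100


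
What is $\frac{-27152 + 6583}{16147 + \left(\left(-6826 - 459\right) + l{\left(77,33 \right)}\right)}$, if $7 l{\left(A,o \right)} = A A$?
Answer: $- \frac{20569}{9709} \approx -2.1185$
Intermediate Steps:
$l{\left(A,o \right)} = \frac{A^{2}}{7}$ ($l{\left(A,o \right)} = \frac{A A}{7} = \frac{A^{2}}{7}$)
$\frac{-27152 + 6583}{16147 + \left(\left(-6826 - 459\right) + l{\left(77,33 \right)}\right)} = \frac{-27152 + 6583}{16147 + \left(\left(-6826 - 459\right) + \frac{77^{2}}{7}\right)} = - \frac{20569}{16147 + \left(-7285 + \frac{1}{7} \cdot 5929\right)} = - \frac{20569}{16147 + \left(-7285 + 847\right)} = - \frac{20569}{16147 - 6438} = - \frac{20569}{9709}$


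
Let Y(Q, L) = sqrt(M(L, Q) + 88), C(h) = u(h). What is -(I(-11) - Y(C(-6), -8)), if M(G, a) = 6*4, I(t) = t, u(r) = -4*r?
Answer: 11 + 4*sqrt(7) ≈ 21.583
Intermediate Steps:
M(G, a) = 24
C(h) = -4*h
Y(Q, L) = 4*sqrt(7) (Y(Q, L) = sqrt(24 + 88) = sqrt(112) = 4*sqrt(7))
-(I(-11) - Y(C(-6), -8)) = -(-11 - 4*sqrt(7)) = 11 + 4*sqrt(7)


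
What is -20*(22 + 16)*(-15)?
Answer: 11400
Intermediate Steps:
-20*(22 + 16)*(-15) = -20*38*(-15) = -760*(-15) = 11400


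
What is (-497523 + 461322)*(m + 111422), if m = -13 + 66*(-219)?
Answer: -3509867955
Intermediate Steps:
m = -14467 (m = -13 - 14454 = -14467)
(-497523 + 461322)*(m + 111422) = (-497523 + 461322)*(-14467 + 111422) = -36201*96955 = -3509867955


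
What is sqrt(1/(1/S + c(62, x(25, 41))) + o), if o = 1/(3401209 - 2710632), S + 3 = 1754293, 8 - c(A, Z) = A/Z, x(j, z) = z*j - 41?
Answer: sqrt(704949760873891527864464081317)/2365399885088767 ≈ 0.35496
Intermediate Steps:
x(j, z) = -41 + j*z (x(j, z) = j*z - 41 = -41 + j*z)
c(A, Z) = 8 - A/Z
S = 1754290 (S = -3 + 1754293 = 1754290)
o = 1/690577 ≈ 1.4481e-6
sqrt(1/(1/S + c(62, x(25, 41))) + o) = sqrt(1/(1/1754290 + (8 - 1*62/(-41 + 25*41))) + 1/690577) = sqrt(1/(1/1754290 + (8 - 1*62/(-41 + 1025))) + 1/690577) = sqrt(1/(1/1754290 + (8 - 1*62/984)) + 1/690577) = sqrt(1/(1/1754290 + (8 - 1*62*1/984)) + 1/690577) = sqrt(1/(1/1754290 + (8 - 31/492)) + 1/690577) = sqrt(1/(1/1754290 + 3905/492) + 1/690577) = sqrt(1/(3425251471/431555340) + 1/690577) = sqrt(431555340/3425251471 + 1/690577) = sqrt(298025617282651/2365399885088767) = sqrt(704949760873891527864464081317)/2365399885088767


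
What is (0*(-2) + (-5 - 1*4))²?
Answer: 81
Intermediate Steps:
(0*(-2) + (-5 - 1*4))² = (0 + (-5 - 4))² = (0 - 9)² = (-9)² = 81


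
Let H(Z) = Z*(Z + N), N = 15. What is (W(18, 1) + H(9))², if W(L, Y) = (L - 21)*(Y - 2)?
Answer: 47961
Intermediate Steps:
W(L, Y) = (-21 + L)*(-2 + Y)
H(Z) = Z*(15 + Z) (H(Z) = Z*(Z + 15) = Z*(15 + Z))
(W(18, 1) + H(9))² = ((42 - 21*1 - 2*18 + 18*1) + 9*(15 + 9))² = ((42 - 21 - 36 + 18) + 9*24)² = (3 + 216)² = 219² = 47961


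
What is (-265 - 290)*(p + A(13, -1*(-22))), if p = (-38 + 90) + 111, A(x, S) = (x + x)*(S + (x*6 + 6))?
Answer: -1620045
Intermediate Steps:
A(x, S) = 2*x*(6 + S + 6*x) (A(x, S) = (2*x)*(S + (6*x + 6)) = (2*x)*(S + (6 + 6*x)) = (2*x)*(6 + S + 6*x) = 2*x*(6 + S + 6*x))
p = 163 (p = 52 + 111 = 163)
(-265 - 290)*(p + A(13, -1*(-22))) = (-265 - 290)*(163 + 2*13*(6 - 1*(-22) + 6*13)) = -555*(163 + 2*13*(6 + 22 + 78)) = -555*(163 + 2*13*106) = -555*(163 + 2756) = -555*2919 = -1620045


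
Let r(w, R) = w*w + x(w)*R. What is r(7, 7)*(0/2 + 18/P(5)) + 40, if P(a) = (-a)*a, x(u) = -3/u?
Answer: 172/25 ≈ 6.8800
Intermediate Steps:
P(a) = -a**2
r(w, R) = w**2 - 3*R/w (r(w, R) = w*w + (-3/w)*R = w**2 - 3*R/w)
r(7, 7)*(0/2 + 18/P(5)) + 40 = ((7**3 - 3*7)/7)*(0/2 + 18/((-1*5**2))) + 40 = ((343 - 21)/7)*(0*(1/2) + 18/((-1*25))) + 40 = ((1/7)*322)*(0 + 18/(-25)) + 40 = 46*(0 + 18*(-1/25)) + 40 = 46*(0 - 18/25) + 40 = 46*(-18/25) + 40 = -828/25 + 40 = 172/25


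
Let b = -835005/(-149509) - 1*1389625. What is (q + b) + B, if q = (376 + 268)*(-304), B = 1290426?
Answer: -44100582270/149509 ≈ -2.9497e+5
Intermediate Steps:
q = -195776 (q = 644*(-304) = -195776)
b = -207760609120/149509 (b = -835005*(-1/149509) - 1389625 = 835005/149509 - 1389625 = -207760609120/149509 ≈ -1.3896e+6)
(q + b) + B = (-195776 - 207760609120/149509) + 1290426 = -237030883104/149509 + 1290426 = -44100582270/149509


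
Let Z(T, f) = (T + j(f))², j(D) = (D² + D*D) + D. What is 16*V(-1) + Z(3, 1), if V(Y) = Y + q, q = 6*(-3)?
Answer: -268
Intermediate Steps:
j(D) = D + 2*D² (j(D) = (D² + D²) + D = 2*D² + D = D + 2*D²)
Z(T, f) = (T + f*(1 + 2*f))²
q = -18
V(Y) = -18 + Y (V(Y) = Y - 18 = -18 + Y)
16*V(-1) + Z(3, 1) = 16*(-18 - 1) + (3 + 1*(1 + 2*1))² = 16*(-19) + (3 + 1*(1 + 2))² = -304 + (3 + 1*3)² = -304 + (3 + 3)² = -304 + 6² = -304 + 36 = -268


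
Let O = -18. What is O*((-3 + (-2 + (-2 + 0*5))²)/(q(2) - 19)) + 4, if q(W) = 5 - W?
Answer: 149/8 ≈ 18.625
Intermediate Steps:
O*((-3 + (-2 + (-2 + 0*5))²)/(q(2) - 19)) + 4 = -18*(-3 + (-2 + (-2 + 0*5))²)/((5 - 1*2) - 19) + 4 = -18*(-3 + (-2 + (-2 + 0))²)/((5 - 2) - 19) + 4 = -18*(-3 + (-2 - 2)²)/(3 - 19) + 4 = -18*(-3 + (-4)²)/(-16) + 4 = -18*(-3 + 16)*(-1)/16 + 4 = -234*(-1)/16 + 4 = -18*(-13/16) + 4 = 117/8 + 4 = 149/8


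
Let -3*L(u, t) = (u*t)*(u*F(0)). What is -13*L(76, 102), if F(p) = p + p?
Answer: 0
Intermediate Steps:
F(p) = 2*p
L(u, t) = 0 (L(u, t) = -u*t*u*(2*0)/3 = -t*u*u*0/3 = -t*u*0/3 = -⅓*0 = 0)
-13*L(76, 102) = -13*0 = 0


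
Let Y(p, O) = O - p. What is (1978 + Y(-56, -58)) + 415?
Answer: 2391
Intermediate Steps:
(1978 + Y(-56, -58)) + 415 = (1978 + (-58 - 1*(-56))) + 415 = (1978 + (-58 + 56)) + 415 = (1978 - 2) + 415 = 1976 + 415 = 2391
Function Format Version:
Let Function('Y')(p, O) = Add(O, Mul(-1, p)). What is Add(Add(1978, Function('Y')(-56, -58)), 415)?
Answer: 2391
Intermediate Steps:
Add(Add(1978, Function('Y')(-56, -58)), 415) = Add(Add(1978, Add(-58, Mul(-1, -56))), 415) = Add(Add(1978, Add(-58, 56)), 415) = Add(Add(1978, -2), 415) = Add(1976, 415) = 2391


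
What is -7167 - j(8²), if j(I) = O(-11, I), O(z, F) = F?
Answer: -7231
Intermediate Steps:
j(I) = I
-7167 - j(8²) = -7167 - 1*8² = -7167 - 1*64 = -7167 - 64 = -7231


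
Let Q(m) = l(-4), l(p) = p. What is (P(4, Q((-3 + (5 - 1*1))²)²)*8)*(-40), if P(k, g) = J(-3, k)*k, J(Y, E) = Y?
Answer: 3840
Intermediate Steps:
Q(m) = -4
P(k, g) = -3*k
(P(4, Q((-3 + (5 - 1*1))²)²)*8)*(-40) = (-3*4*8)*(-40) = -12*8*(-40) = -96*(-40) = 3840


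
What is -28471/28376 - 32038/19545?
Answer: -1465575983/554608920 ≈ -2.6425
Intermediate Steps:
-28471/28376 - 32038/19545 = -1465575983/554608920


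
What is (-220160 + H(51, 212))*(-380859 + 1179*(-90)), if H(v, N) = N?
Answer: 107107857612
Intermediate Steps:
(-220160 + H(51, 212))*(-380859 + 1179*(-90)) = (-220160 + 212)*(-380859 + 1179*(-90)) = -219948*(-380859 - 106110) = -219948*(-486969) = 107107857612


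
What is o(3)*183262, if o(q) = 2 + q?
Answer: 916310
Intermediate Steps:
o(3)*183262 = (2 + 3)*183262 = 5*183262 = 916310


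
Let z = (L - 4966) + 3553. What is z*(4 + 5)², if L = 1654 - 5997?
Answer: -466236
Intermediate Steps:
L = -4343
z = -5756 (z = (-4343 - 4966) + 3553 = -9309 + 3553 = -5756)
z*(4 + 5)² = -5756*(4 + 5)² = -5756*9² = -5756*81 = -466236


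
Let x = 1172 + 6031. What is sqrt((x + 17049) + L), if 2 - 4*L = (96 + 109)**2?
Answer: sqrt(54985)/2 ≈ 117.24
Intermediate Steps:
L = -42023/4 (L = 1/2 - (96 + 109)**2/4 = 1/2 - 1/4*205**2 = 1/2 - 1/4*42025 = 1/2 - 42025/4 = -42023/4 ≈ -10506.)
x = 7203
sqrt((x + 17049) + L) = sqrt((7203 + 17049) - 42023/4) = sqrt(24252 - 42023/4) = sqrt(54985/4) = sqrt(54985)/2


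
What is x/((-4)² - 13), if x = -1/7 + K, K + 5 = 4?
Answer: -8/21 ≈ -0.38095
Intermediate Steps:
K = -1 (K = -5 + 4 = -1)
x = -8/7 (x = -1/7 - 1 = -1*⅐ - 1 = -⅐ - 1 = -8/7 ≈ -1.1429)
x/((-4)² - 13) = -8/7/((-4)² - 13) = -8/7/(16 - 13) = -8/7/3 = (⅓)*(-8/7) = -8/21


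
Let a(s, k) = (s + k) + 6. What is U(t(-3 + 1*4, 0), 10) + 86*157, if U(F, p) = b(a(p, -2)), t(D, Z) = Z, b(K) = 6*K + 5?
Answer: 13591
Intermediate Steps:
a(s, k) = 6 + k + s (a(s, k) = (k + s) + 6 = 6 + k + s)
b(K) = 5 + 6*K
U(F, p) = 29 + 6*p (U(F, p) = 5 + 6*(6 - 2 + p) = 5 + 6*(4 + p) = 5 + (24 + 6*p) = 29 + 6*p)
U(t(-3 + 1*4, 0), 10) + 86*157 = (29 + 6*10) + 86*157 = (29 + 60) + 13502 = 89 + 13502 = 13591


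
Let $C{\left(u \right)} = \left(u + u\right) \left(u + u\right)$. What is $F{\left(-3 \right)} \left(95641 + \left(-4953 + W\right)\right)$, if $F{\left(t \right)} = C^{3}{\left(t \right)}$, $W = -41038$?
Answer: $2316470400$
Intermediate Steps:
$C{\left(u \right)} = 4 u^{2}$ ($C{\left(u \right)} = 2 u 2 u = 4 u^{2}$)
$F{\left(t \right)} = 64 t^{6}$ ($F{\left(t \right)} = \left(4 t^{2}\right)^{3} = 64 t^{6}$)
$F{\left(-3 \right)} \left(95641 + \left(-4953 + W\right)\right) = 64 \left(-3\right)^{6} \left(95641 - 45991\right) = 64 \cdot 729 \left(95641 - 45991\right) = 46656 \cdot 49650 = 2316470400$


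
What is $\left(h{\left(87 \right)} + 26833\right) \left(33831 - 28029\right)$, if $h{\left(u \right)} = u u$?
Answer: $199600404$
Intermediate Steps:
$h{\left(u \right)} = u^{2}$
$\left(h{\left(87 \right)} + 26833\right) \left(33831 - 28029\right) = \left(87^{2} + 26833\right) \left(33831 - 28029\right) = \left(7569 + 26833\right) 5802 = 34402 \cdot 5802 = 199600404$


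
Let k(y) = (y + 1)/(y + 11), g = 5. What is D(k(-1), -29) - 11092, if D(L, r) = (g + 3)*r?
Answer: -11324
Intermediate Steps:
k(y) = (1 + y)/(11 + y)
D(L, r) = 8*r (D(L, r) = (5 + 3)*r = 8*r)
D(k(-1), -29) - 11092 = 8*(-29) - 11092 = -232 - 11092 = -11324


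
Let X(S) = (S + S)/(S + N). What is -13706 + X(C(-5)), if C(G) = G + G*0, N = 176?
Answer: -2343736/171 ≈ -13706.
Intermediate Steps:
C(G) = G (C(G) = G + 0 = G)
X(S) = 2*S/(176 + S) (X(S) = (S + S)/(S + 176) = (2*S)/(176 + S) = 2*S/(176 + S))
-13706 + X(C(-5)) = -13706 + 2*(-5)/(176 - 5) = -13706 + 2*(-5)/171 = -13706 + 2*(-5)*(1/171) = -13706 - 10/171 = -2343736/171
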